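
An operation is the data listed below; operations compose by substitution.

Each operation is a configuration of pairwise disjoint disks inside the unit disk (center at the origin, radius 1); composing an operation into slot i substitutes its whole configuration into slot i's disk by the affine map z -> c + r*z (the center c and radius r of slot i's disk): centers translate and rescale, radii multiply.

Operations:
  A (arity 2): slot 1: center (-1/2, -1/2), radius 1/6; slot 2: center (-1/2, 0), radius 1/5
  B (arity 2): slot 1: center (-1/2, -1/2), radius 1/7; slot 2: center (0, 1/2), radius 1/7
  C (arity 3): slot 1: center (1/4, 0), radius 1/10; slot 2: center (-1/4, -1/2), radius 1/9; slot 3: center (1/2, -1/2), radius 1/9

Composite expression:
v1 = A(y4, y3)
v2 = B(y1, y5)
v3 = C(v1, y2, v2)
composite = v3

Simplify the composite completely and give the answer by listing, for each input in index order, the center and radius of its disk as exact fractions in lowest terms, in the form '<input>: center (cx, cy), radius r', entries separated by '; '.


Follow each y-input down from C: c' goes to c + r*c', radius to r*r'.
tracing y4 down its 2-map path: center (1/5, -1/20), radius 1/60
tracing y3 down its 2-map path: center (1/5, 0), radius 1/50
tracing y2 down its 1-map path: center (-1/4, -1/2), radius 1/9
tracing y1 down its 2-map path: center (4/9, -5/9), radius 1/63
tracing y5 down its 2-map path: center (1/2, -4/9), radius 1/63

y1: center (4/9, -5/9), radius 1/63; y2: center (-1/4, -1/2), radius 1/9; y3: center (1/5, 0), radius 1/50; y4: center (1/5, -1/20), radius 1/60; y5: center (1/2, -4/9), radius 1/63


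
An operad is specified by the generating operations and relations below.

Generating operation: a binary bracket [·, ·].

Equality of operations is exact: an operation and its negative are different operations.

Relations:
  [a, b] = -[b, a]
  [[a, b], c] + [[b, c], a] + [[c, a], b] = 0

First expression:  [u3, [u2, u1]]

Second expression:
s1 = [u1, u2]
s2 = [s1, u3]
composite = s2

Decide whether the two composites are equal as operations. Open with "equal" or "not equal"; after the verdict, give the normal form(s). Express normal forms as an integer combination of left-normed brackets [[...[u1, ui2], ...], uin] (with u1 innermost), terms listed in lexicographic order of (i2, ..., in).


equal; both compose to [[u1, u2], u3]

Reducing the first expression gives [[u1, u2], u3]
Reducing the second expression gives [[u1, u2], u3]
One common form — equal.


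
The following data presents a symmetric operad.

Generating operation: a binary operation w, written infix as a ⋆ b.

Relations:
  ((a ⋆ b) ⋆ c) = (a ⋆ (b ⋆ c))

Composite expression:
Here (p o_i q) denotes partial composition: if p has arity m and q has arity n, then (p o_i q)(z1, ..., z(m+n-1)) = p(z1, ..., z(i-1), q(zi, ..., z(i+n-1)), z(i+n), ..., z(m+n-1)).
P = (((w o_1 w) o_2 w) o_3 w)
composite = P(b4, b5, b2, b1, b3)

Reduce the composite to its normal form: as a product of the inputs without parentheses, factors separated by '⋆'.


Key point: w is associative — brackets drop, the b-order remains.
(b2 ⋆ b1) flattens to b2 ⋆ b1
(b5 ⋆ (b2 ⋆ b1)) flattens to b5 ⋆ b2 ⋆ b1
(b4 ⋆ (b5 ⋆ (b2 ⋆ b1))) flattens to b4 ⋆ b5 ⋆ b2 ⋆ b1
((b4 ⋆ (b5 ⋆ (b2 ⋆ b1))) ⋆ b3) flattens to b4 ⋆ b5 ⋆ b2 ⋆ b1 ⋆ b3

b4 ⋆ b5 ⋆ b2 ⋆ b1 ⋆ b3


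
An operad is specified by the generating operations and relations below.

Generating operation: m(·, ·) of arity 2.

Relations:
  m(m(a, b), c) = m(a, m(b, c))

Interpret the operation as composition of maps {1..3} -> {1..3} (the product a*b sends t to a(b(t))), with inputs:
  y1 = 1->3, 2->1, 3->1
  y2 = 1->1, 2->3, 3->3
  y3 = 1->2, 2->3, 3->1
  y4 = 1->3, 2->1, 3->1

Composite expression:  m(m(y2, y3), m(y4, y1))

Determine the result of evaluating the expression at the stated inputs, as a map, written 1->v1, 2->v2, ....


1->3, 2->1, 3->1


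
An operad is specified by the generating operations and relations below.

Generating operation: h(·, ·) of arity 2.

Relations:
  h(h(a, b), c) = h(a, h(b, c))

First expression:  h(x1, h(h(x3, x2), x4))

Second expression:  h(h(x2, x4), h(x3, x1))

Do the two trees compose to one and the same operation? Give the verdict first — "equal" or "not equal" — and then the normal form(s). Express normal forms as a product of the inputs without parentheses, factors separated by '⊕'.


not equal: they reduce to x1 ⊕ x3 ⊕ x2 ⊕ x4 and x2 ⊕ x4 ⊕ x3 ⊕ x1

The first expression, normalized: x1 ⊕ x3 ⊕ x2 ⊕ x4
The second expression, normalized: x2 ⊕ x4 ⊕ x3 ⊕ x1
Distinct normal forms: not equal.


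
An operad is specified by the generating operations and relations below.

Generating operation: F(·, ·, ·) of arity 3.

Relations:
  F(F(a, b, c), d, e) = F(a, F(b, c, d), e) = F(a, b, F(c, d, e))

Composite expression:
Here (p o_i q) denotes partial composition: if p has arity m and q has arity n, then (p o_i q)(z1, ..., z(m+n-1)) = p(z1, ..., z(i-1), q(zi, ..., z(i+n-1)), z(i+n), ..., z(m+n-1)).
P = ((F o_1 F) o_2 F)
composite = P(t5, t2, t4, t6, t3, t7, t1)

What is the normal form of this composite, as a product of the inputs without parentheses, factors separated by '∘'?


Under associativity of F, the answer is the t's in reading order.
F(t2, t4, t6) collapses to t2 ∘ t4 ∘ t6
F(t5, F(t2, t4, t6), t3) collapses to t5 ∘ t2 ∘ t4 ∘ t6 ∘ t3
F(F(t5, F(t2, t4, t6), t3), t7, t1) collapses to t5 ∘ t2 ∘ t4 ∘ t6 ∘ t3 ∘ t7 ∘ t1

t5 ∘ t2 ∘ t4 ∘ t6 ∘ t3 ∘ t7 ∘ t1


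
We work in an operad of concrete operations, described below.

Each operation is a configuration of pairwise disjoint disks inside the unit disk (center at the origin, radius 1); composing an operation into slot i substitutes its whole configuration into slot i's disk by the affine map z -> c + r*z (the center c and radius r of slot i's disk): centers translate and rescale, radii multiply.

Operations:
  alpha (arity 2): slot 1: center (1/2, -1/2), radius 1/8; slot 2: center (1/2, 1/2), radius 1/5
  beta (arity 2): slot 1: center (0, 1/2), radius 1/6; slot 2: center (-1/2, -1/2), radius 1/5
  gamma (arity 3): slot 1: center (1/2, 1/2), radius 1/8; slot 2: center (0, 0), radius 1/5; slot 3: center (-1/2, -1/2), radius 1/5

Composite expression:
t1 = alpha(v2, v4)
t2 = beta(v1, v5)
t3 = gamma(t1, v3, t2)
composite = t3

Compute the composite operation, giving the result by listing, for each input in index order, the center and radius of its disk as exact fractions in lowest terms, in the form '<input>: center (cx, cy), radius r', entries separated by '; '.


v1: center (-1/2, -2/5), radius 1/30; v2: center (9/16, 7/16), radius 1/64; v3: center (0, 0), radius 1/5; v4: center (9/16, 9/16), radius 1/40; v5: center (-3/5, -3/5), radius 1/25

Affine substitution under gamma: radii multiply and v-centers shift.
input v2: applying the 2 nested substitutions gives center (9/16, 7/16), radius 1/64
input v4: applying the 2 nested substitutions gives center (9/16, 9/16), radius 1/40
input v3: applying the 1 nested substitution gives center (0, 0), radius 1/5
input v1: applying the 2 nested substitutions gives center (-1/2, -2/5), radius 1/30
input v5: applying the 2 nested substitutions gives center (-3/5, -3/5), radius 1/25


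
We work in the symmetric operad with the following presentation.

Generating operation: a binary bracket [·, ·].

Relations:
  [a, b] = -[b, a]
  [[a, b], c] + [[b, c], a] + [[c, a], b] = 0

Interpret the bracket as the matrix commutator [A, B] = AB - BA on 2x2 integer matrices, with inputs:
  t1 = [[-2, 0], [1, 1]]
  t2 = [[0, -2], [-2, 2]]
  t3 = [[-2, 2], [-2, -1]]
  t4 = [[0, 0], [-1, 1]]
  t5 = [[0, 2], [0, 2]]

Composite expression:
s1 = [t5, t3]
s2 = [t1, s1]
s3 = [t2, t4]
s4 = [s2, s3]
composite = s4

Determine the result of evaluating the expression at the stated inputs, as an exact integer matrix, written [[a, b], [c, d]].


[t5, t3] = [[-4, -2], [-4, 4]]
[t1, [t5, t3]] = [[2, 6], [-20, -2]]
[t2, t4] = [[2, -2], [0, -2]]
[[t1, [t5, t3]], [t2, t4]] = [[-40, -32], [-80, 40]]

[[-40, -32], [-80, 40]]


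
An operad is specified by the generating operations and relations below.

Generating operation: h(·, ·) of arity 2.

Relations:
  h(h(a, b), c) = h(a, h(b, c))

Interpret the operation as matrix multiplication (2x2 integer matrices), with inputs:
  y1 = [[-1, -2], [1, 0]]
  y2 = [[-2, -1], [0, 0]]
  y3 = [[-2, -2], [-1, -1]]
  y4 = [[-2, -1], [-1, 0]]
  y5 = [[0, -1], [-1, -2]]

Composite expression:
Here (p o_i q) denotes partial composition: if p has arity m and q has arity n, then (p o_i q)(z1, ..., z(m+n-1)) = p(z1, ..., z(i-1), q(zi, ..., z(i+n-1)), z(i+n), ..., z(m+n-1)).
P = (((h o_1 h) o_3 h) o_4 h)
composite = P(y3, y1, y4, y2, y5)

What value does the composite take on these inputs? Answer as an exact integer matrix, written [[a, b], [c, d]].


[[-4, -16], [-2, -8]]

h(y3, y1) = [[0, 4], [0, 2]]
h(y2, y5) = [[1, 4], [0, 0]]
h(y4, h(y2, y5)) = [[-2, -8], [-1, -4]]
h(h(y3, y1), h(y4, h(y2, y5))) = [[-4, -16], [-2, -8]]


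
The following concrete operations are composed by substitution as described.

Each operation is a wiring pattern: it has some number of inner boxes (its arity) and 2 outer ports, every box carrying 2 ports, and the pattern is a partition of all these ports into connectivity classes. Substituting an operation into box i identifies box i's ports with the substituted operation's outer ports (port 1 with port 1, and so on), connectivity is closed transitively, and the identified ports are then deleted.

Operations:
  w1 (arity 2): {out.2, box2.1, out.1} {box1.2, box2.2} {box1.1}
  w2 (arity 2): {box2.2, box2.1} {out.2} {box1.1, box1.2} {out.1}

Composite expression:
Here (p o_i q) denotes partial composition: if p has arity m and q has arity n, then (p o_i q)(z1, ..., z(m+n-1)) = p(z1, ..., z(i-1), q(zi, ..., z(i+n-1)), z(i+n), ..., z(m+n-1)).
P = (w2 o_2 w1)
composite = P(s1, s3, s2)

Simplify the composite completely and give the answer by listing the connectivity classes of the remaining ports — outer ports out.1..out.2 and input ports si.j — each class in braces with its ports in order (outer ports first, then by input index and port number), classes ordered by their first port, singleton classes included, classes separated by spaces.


{out.1} {out.2} {s1.1, s1.2} {s2.1} {s2.2, s3.2} {s3.1}


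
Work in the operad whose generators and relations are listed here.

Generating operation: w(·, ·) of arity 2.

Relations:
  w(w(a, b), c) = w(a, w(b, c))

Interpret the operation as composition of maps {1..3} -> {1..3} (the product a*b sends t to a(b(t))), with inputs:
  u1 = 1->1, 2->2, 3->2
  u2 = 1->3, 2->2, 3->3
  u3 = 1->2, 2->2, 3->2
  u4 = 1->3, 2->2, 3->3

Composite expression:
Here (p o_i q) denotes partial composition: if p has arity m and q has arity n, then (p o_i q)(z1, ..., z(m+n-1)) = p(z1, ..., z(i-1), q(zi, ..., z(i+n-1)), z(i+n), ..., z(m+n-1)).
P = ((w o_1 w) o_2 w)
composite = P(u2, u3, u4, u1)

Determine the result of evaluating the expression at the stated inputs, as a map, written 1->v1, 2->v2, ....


w(u3, u4) = 1->2, 2->2, 3->2
w(u2, w(u3, u4)) = 1->2, 2->2, 3->2
w(w(u2, w(u3, u4)), u1) = 1->2, 2->2, 3->2

1->2, 2->2, 3->2


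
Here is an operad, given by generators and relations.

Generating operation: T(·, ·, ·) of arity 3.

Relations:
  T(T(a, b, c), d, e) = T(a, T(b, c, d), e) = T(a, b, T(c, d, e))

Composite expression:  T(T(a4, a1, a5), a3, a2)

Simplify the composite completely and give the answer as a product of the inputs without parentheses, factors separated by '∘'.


Under associativity of T, the answer is the a's in reading order.
T(a4, a1, a5) spells out as a4 ∘ a1 ∘ a5
T(T(a4, a1, a5), a3, a2) spells out as a4 ∘ a1 ∘ a5 ∘ a3 ∘ a2

a4 ∘ a1 ∘ a5 ∘ a3 ∘ a2


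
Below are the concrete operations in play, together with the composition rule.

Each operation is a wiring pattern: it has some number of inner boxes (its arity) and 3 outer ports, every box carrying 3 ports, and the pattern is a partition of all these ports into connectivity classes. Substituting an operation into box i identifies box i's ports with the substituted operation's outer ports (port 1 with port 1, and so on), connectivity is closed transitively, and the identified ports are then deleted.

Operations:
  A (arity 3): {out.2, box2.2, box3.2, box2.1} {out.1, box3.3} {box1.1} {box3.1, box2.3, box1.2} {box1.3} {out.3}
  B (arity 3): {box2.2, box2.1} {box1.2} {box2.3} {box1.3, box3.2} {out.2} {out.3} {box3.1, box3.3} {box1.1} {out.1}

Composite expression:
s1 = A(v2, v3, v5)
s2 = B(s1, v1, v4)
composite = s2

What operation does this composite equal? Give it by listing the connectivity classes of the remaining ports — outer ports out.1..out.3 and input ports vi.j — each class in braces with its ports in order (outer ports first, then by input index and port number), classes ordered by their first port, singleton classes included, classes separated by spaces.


{out.1} {out.2} {out.3} {v1.1, v1.2} {v1.3} {v2.1} {v2.2, v3.3, v5.1} {v2.3} {v3.1, v3.2, v5.2} {v4.1, v4.3} {v4.2} {v5.3}

Connectivity passes through glued B-boundaries; trace each wire chain.
the subtree at A composes to {out.1, v5.3} {out.2, v3.1, v3.2, v5.2} {out.3} {v2.1} {v2.2, v3.3, v5.1} {v2.3} on (v2, v3, v5); out.j = own outer ports
the subtree at B composes to {out.1} {out.2} {out.3} {v1.1, v1.2} {v1.3} {v2.1} {v2.2, v3.3, v5.1} {v2.3} {v3.1, v3.2, v5.2} {v4.1, v4.3} {v4.2} {v5.3} on (v2, v3, v5, v1, v4); out.j = own outer ports


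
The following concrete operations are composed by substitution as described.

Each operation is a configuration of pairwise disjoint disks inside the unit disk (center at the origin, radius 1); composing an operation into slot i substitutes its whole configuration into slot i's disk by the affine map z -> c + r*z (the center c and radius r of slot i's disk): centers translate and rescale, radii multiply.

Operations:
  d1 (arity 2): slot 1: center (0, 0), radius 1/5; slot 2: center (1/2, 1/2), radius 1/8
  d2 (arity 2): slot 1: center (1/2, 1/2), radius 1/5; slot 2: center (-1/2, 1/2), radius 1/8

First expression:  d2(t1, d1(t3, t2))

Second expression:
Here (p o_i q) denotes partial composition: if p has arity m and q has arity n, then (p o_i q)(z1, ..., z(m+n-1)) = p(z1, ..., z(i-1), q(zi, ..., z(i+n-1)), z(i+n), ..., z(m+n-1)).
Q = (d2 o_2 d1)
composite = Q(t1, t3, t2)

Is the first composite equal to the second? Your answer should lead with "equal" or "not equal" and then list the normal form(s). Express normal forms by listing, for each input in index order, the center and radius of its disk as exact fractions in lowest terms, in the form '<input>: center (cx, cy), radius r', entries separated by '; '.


The first composite normalizes to t1: center (1/2, 1/2), radius 1/5; t2: center (-7/16, 9/16), radius 1/64; t3: center (-1/2, 1/2), radius 1/40
The second composite normalizes to t1: center (1/2, 1/2), radius 1/5; t2: center (-7/16, 9/16), radius 1/64; t3: center (-1/2, 1/2), radius 1/40
One common form — equal.

equal: each reduces to t1: center (1/2, 1/2), radius 1/5; t2: center (-7/16, 9/16), radius 1/64; t3: center (-1/2, 1/2), radius 1/40


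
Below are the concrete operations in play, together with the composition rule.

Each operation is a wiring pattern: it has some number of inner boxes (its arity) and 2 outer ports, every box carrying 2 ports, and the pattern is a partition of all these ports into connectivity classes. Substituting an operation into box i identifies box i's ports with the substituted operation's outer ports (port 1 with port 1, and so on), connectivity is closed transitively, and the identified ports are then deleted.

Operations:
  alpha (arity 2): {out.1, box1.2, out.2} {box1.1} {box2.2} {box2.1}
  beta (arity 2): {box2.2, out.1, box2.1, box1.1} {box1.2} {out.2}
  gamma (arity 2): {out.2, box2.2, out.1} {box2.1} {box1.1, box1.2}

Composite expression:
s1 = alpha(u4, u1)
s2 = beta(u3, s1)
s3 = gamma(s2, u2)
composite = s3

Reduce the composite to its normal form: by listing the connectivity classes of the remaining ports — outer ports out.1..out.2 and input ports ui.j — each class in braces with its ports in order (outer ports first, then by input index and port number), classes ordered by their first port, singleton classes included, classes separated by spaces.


{out.1, out.2, u2.2} {u1.1} {u1.2} {u2.1} {u3.1, u4.2} {u3.2} {u4.1}

After gluing at gamma, chains via deleted ports link the u-ports.
stage alpha: inputs (u4, u1), connectivity {out.1, out.2, u4.2} {u1.1} {u1.2} {u4.1}, out.j its boundary
stage beta: inputs (u3, u4, u1), connectivity {out.1, u3.1, u4.2} {out.2} {u1.1} {u1.2} {u3.2} {u4.1}, out.j its boundary
stage gamma: inputs (u3, u4, u1, u2), connectivity {out.1, out.2, u2.2} {u1.1} {u1.2} {u2.1} {u3.1, u4.2} {u3.2} {u4.1}, out.j its boundary


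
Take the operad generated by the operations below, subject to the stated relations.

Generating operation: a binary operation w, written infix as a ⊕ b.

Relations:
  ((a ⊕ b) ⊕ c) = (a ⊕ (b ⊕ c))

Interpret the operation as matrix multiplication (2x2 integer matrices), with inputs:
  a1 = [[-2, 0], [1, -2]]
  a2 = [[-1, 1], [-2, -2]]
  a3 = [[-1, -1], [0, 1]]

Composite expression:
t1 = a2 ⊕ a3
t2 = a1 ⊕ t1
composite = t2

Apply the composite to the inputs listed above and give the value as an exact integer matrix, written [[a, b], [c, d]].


[[-2, -4], [-3, 2]]

(a2 ⊕ a3) = [[1, 2], [2, 0]]
(a1 ⊕ (a2 ⊕ a3)) = [[-2, -4], [-3, 2]]


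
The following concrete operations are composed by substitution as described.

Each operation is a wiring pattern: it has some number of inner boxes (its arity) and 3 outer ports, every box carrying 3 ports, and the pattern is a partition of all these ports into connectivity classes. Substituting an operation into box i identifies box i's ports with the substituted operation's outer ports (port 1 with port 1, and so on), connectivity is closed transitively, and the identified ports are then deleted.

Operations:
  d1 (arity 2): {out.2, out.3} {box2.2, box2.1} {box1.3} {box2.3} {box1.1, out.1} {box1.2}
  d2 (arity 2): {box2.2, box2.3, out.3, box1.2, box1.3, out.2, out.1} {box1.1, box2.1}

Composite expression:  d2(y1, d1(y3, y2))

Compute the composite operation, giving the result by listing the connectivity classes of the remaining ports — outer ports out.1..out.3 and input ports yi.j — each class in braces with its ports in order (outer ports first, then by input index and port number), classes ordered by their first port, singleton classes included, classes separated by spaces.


Connectivity passes through glued d2-boundaries; trace each wire chain.
stage d1: inputs (y3, y2), connectivity {out.1, y3.1} {out.2, out.3} {y2.1, y2.2} {y2.3} {y3.2} {y3.3}, out.j its boundary
stage d2: inputs (y1, y3, y2), connectivity {out.1, out.2, out.3, y1.2, y1.3} {y1.1, y3.1} {y2.1, y2.2} {y2.3} {y3.2} {y3.3}, out.j its boundary

{out.1, out.2, out.3, y1.2, y1.3} {y1.1, y3.1} {y2.1, y2.2} {y2.3} {y3.2} {y3.3}


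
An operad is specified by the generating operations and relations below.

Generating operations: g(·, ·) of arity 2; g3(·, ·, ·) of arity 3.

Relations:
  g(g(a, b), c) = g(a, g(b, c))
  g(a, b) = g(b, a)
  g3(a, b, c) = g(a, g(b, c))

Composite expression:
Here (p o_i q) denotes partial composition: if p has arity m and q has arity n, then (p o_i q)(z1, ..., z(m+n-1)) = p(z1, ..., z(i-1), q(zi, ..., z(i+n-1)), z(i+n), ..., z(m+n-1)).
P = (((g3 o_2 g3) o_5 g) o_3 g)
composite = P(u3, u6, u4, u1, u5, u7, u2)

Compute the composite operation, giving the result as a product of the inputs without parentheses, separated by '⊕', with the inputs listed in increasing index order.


Both nesting and order wash out for g3; what remains is which u's occur.
g(u4, u1) unparenthesizes to u4 ⊕ u1
g3(u6, g(u4, u1), u5) unparenthesizes to u6 ⊕ u4 ⊕ u1 ⊕ u5
g(u7, u2) unparenthesizes to u7 ⊕ u2
g3(u3, g3(u6, g(u4, u1), u5), g(u7, u2)) unparenthesizes to u3 ⊕ u6 ⊕ u4 ⊕ u1 ⊕ u5 ⊕ u7 ⊕ u2
putting the inputs in ascending order: u1 ⊕ u2 ⊕ u3 ⊕ u4 ⊕ u5 ⊕ u6 ⊕ u7

u1 ⊕ u2 ⊕ u3 ⊕ u4 ⊕ u5 ⊕ u6 ⊕ u7


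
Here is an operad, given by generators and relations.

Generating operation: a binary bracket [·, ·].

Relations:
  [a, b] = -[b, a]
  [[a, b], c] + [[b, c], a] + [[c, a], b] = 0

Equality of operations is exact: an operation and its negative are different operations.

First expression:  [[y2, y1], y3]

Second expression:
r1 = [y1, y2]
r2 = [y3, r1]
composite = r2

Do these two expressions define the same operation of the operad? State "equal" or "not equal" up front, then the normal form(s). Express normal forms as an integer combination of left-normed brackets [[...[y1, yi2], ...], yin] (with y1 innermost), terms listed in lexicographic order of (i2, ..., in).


Normal form of the first expression: -[[y1, y2], y3]
Normal form of the second expression: -[[y1, y2], y3]
Identical normal forms: equal.

equal: each reduces to -[[y1, y2], y3]


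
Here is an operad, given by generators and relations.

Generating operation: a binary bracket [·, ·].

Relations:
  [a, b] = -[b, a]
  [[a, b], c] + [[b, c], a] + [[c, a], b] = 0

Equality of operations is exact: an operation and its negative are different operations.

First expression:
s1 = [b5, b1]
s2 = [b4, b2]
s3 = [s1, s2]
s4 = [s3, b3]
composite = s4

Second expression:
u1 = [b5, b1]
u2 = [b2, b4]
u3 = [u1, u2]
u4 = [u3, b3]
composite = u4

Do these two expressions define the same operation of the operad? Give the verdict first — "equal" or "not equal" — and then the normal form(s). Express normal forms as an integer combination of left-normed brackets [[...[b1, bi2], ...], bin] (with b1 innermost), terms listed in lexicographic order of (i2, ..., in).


not equal; the first gives [[[[b1, b5], b2], b4], b3] - [[[[b1, b5], b4], b2], b3] and the second -[[[[b1, b5], b2], b4], b3] + [[[[b1, b5], b4], b2], b3]


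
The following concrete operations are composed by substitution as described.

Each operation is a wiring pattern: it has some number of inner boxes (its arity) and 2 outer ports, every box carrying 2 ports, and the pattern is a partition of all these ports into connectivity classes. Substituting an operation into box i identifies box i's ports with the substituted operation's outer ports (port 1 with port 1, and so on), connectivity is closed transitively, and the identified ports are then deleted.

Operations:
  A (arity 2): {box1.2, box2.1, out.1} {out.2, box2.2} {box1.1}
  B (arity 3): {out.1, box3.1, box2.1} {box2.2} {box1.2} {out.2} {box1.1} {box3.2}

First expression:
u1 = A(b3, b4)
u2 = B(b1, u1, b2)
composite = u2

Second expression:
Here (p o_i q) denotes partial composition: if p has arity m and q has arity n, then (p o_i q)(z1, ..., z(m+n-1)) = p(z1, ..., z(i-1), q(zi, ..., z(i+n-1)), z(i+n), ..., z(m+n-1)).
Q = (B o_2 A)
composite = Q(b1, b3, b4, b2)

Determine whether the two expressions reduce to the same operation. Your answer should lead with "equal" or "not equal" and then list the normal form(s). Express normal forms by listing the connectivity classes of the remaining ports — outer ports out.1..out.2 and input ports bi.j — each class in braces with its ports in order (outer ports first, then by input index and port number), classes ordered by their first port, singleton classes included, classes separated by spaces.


equal; the common form is {out.1, b2.1, b3.2, b4.1} {out.2} {b1.1} {b1.2} {b2.2} {b3.1} {b4.2}


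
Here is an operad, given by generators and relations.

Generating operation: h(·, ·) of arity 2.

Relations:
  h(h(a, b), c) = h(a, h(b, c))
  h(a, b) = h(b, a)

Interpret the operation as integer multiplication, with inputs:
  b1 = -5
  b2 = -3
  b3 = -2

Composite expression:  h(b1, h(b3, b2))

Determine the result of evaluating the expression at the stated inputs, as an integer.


h(b3, b2) = 6
h(b1, h(b3, b2)) = -30

-30


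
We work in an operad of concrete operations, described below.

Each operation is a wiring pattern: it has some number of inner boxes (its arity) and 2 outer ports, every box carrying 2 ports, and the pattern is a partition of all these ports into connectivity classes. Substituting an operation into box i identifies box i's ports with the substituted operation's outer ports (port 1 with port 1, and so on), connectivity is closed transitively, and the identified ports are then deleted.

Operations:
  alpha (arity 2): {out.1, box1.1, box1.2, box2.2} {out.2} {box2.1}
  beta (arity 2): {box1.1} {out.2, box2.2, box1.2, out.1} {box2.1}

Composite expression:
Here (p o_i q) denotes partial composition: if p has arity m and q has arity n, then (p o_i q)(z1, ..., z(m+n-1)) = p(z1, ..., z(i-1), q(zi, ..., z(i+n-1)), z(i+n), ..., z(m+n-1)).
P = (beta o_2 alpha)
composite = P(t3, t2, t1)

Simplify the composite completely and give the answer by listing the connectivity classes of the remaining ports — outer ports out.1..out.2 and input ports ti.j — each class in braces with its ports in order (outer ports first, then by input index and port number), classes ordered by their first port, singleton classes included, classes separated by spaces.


{out.1, out.2, t3.2} {t1.1} {t1.2, t2.1, t2.2} {t3.1}


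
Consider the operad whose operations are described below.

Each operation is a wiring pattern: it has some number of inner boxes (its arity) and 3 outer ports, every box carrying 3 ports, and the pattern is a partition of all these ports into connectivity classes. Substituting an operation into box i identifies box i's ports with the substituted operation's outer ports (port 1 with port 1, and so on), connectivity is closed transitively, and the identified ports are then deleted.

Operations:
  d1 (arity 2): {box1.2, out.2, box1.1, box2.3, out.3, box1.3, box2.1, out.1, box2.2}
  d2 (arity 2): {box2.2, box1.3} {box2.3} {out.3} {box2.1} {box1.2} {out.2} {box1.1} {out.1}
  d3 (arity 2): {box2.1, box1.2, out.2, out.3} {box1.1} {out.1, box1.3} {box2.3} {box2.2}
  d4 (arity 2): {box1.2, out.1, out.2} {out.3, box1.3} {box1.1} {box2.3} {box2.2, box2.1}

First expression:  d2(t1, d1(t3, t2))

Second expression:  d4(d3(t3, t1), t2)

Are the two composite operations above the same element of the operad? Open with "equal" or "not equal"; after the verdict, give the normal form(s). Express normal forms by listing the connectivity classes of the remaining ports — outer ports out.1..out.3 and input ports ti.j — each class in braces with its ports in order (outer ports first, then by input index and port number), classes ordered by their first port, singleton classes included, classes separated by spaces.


not equal: they reduce to {out.1} {out.2} {out.3} {t1.1} {t1.2} {t1.3, t2.1, t2.2, t2.3, t3.1, t3.2, t3.3} and {out.1, out.2, out.3, t1.1, t3.2} {t1.2} {t1.3} {t2.1, t2.2} {t2.3} {t3.1} {t3.3}

The first expression, normalized: {out.1} {out.2} {out.3} {t1.1} {t1.2} {t1.3, t2.1, t2.2, t2.3, t3.1, t3.2, t3.3}
The second expression, normalized: {out.1, out.2, out.3, t1.1, t3.2} {t1.2} {t1.3} {t2.1, t2.2} {t2.3} {t3.1} {t3.3}
No match — not equal.


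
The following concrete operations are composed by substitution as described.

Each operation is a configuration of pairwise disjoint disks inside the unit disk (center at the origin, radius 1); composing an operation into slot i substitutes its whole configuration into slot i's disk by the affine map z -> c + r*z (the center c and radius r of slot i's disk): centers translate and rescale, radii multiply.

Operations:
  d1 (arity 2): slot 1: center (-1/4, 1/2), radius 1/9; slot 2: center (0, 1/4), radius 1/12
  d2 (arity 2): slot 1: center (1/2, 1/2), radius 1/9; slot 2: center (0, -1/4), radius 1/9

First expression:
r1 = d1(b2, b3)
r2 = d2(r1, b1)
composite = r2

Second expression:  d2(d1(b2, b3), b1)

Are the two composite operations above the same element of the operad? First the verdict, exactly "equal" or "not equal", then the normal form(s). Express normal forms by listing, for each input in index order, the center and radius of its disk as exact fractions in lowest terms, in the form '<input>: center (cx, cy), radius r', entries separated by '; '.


equal — both sides give b1: center (0, -1/4), radius 1/9; b2: center (17/36, 5/9), radius 1/81; b3: center (1/2, 19/36), radius 1/108

In normal form, the first expression is b1: center (0, -1/4), radius 1/9; b2: center (17/36, 5/9), radius 1/81; b3: center (1/2, 19/36), radius 1/108
In normal form, the second expression is b1: center (0, -1/4), radius 1/9; b2: center (17/36, 5/9), radius 1/81; b3: center (1/2, 19/36), radius 1/108
Both agree, so they are equal.


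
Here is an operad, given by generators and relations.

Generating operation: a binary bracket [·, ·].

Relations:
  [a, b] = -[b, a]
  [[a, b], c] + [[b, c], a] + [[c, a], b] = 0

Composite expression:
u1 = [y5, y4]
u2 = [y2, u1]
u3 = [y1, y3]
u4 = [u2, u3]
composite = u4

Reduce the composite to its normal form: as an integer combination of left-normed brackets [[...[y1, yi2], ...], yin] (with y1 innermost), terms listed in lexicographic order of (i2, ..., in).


Left-normed coefficients sit on the y1-initial expansion words.
Composite bracket: [[y2, [y5, y4]], [y1, y3]]
Expanding via [a, b] = ab - ba: 16 signed words (2^4 = 16).
Only words starting with y1 matter:
  y1y3y2y4y5 (sign +1) contributes +[[[[y1, y3], y2], y4], y5]
  y1y3y2y5y4 (sign -1) contributes -[[[[y1, y3], y2], y5], y4]
  y1y3y4y5y2 (sign -1) contributes -[[[[y1, y3], y4], y5], y2]
  y1y3y5y4y2 (sign +1) contributes +[[[[y1, y3], y5], y4], y2]

[[[[y1, y3], y2], y4], y5] - [[[[y1, y3], y2], y5], y4] - [[[[y1, y3], y4], y5], y2] + [[[[y1, y3], y5], y4], y2]


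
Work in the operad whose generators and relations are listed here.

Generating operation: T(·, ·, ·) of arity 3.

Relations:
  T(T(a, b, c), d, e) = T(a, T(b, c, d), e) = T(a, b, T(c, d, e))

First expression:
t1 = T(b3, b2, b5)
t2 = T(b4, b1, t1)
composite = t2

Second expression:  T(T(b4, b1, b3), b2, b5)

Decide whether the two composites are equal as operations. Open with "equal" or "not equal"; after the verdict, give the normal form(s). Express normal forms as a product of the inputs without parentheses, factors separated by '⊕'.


equal: each reduces to b4 ⊕ b1 ⊕ b3 ⊕ b2 ⊕ b5

Normal form of the first expression: b4 ⊕ b1 ⊕ b3 ⊕ b2 ⊕ b5
Normal form of the second expression: b4 ⊕ b1 ⊕ b3 ⊕ b2 ⊕ b5
The forms coincide; equal.


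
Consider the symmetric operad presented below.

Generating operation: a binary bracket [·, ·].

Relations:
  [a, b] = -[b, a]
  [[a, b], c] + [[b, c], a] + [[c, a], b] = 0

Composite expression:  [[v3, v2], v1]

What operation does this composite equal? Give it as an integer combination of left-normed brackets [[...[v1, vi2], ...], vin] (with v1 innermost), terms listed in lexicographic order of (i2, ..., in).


[[v1, v2], v3] - [[v1, v3], v2]

Expand each bracket as ab - ba; the v1-initial words give the coefficients.
Composite bracket: [[v3, v2], v1]
Applying ab - ba throughout gives 4 signed words (2^2 = 4).
Collect the words opening with v1:
  sign of v1v2v3 is +1, so it contributes +[[v1, v2], v3]
  sign of v1v3v2 is -1, so it contributes -[[v1, v3], v2]


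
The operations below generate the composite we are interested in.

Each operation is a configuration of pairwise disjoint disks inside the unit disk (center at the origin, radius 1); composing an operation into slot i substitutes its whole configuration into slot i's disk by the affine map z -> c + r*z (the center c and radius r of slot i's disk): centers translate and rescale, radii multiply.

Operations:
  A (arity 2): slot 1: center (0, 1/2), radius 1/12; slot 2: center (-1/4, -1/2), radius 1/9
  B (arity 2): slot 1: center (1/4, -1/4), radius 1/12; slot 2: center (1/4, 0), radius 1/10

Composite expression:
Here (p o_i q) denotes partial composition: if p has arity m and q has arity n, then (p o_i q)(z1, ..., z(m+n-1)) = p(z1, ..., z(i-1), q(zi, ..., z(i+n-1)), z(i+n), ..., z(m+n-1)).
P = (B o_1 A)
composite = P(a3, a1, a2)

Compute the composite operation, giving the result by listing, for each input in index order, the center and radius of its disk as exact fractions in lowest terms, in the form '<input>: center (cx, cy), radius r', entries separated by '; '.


a1: center (11/48, -7/24), radius 1/108; a2: center (1/4, 0), radius 1/10; a3: center (1/4, -5/24), radius 1/144

Follow each a-input down from B: c' goes to c + r*c', radius to r*r'.
a3 passes through 2 substitutions, ending at center (1/4, -5/24), radius 1/144
a1 passes through 2 substitutions, ending at center (11/48, -7/24), radius 1/108
a2 passes through 1 substitution, ending at center (1/4, 0), radius 1/10


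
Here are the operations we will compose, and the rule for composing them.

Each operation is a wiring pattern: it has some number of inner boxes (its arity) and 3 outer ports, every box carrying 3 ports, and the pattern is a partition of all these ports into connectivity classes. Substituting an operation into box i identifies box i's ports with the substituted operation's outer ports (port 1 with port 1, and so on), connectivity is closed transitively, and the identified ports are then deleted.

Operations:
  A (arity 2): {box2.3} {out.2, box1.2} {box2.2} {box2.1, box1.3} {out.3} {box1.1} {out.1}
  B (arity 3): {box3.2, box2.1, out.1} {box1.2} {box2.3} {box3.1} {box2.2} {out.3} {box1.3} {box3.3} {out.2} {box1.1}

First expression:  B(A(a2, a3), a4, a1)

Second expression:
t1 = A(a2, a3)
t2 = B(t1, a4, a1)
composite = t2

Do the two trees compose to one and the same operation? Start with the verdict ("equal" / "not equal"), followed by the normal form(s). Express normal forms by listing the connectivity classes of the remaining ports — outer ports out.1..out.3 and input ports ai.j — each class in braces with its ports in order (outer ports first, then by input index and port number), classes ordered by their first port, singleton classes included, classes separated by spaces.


equal — both sides give {out.1, a1.2, a4.1} {out.2} {out.3} {a1.1} {a1.3} {a2.1} {a2.2} {a2.3, a3.1} {a3.2} {a3.3} {a4.2} {a4.3}

Reducing the first expression gives {out.1, a1.2, a4.1} {out.2} {out.3} {a1.1} {a1.3} {a2.1} {a2.2} {a2.3, a3.1} {a3.2} {a3.3} {a4.2} {a4.3}
Reducing the second expression gives {out.1, a1.2, a4.1} {out.2} {out.3} {a1.1} {a1.3} {a2.1} {a2.2} {a2.3, a3.1} {a3.2} {a3.3} {a4.2} {a4.3}
The normal forms match — equal.


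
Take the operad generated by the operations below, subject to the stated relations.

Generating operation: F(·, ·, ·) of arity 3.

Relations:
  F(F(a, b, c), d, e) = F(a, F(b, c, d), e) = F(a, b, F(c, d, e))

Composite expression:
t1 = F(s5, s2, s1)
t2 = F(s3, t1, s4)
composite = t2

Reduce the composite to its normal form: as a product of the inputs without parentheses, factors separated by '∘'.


s3 ∘ s5 ∘ s2 ∘ s1 ∘ s4


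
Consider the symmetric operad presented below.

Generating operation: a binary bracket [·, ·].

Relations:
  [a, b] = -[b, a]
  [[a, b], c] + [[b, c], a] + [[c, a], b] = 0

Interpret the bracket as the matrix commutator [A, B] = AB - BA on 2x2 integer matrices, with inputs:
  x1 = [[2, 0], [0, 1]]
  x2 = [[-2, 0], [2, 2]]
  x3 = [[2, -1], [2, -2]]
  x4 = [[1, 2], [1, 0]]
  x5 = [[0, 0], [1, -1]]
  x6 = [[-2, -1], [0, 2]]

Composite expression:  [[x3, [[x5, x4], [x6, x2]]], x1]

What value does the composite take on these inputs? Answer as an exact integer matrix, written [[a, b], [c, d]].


[[0, -128], [-64, 0]]

[x5, x4] = [[-2, 2], [0, 2]]
[x6, x2] = [[-2, -4], [8, 2]]
[[x5, x4], [x6, x2]] = [[16, 24], [32, -16]]
[x3, [[x5, x4], [x6, x2]]] = [[-80, 128], [-64, 80]]
[[x3, [[x5, x4], [x6, x2]]], x1] = [[0, -128], [-64, 0]]


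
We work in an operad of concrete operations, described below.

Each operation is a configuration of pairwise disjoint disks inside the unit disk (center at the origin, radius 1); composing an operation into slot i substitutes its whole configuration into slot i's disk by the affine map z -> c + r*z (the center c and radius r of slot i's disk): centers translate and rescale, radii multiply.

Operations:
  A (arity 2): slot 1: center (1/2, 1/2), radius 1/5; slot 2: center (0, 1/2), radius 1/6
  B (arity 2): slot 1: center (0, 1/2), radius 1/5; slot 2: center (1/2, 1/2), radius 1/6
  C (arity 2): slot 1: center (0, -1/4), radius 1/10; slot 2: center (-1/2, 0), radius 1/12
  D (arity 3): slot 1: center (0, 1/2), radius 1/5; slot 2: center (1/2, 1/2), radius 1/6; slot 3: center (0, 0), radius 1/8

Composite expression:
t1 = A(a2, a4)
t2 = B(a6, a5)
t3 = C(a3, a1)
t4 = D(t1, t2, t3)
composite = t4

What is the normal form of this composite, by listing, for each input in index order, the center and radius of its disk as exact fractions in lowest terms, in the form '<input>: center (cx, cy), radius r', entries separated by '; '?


a1: center (-1/16, 0), radius 1/96; a2: center (1/10, 3/5), radius 1/25; a3: center (0, -1/32), radius 1/80; a4: center (0, 3/5), radius 1/30; a5: center (7/12, 7/12), radius 1/36; a6: center (1/2, 7/12), radius 1/30

Each a-disk chains the slot maps above it in D; radii multiply.
a2: after 2 affine steps, its disk has center (1/10, 3/5), radius 1/25
a4: after 2 affine steps, its disk has center (0, 3/5), radius 1/30
a6: after 2 affine steps, its disk has center (1/2, 7/12), radius 1/30
a5: after 2 affine steps, its disk has center (7/12, 7/12), radius 1/36
a3: after 2 affine steps, its disk has center (0, -1/32), radius 1/80
a1: after 2 affine steps, its disk has center (-1/16, 0), radius 1/96


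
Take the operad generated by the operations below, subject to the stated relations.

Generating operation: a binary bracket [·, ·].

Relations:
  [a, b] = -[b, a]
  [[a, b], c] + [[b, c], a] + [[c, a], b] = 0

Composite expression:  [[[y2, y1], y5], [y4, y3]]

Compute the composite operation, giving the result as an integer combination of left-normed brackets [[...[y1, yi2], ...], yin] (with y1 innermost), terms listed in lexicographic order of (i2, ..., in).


[[[[y1, y2], y5], y3], y4] - [[[[y1, y2], y5], y4], y3]


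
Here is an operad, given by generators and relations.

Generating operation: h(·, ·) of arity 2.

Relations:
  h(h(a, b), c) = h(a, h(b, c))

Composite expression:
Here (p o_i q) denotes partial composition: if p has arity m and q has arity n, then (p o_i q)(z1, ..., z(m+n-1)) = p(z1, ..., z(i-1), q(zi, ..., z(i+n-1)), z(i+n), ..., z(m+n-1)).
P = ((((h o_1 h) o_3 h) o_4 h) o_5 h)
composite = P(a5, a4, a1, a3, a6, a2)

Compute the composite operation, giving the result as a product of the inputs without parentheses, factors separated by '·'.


a5 · a4 · a1 · a3 · a6 · a2

Associativity of h dissolves the nesting; only the a-input order survives.
h(a5, a4) linearizes to a5 · a4
h(a6, a2) linearizes to a6 · a2
h(a3, h(a6, a2)) linearizes to a3 · a6 · a2
h(a1, h(a3, h(a6, a2))) linearizes to a1 · a3 · a6 · a2
h(h(a5, a4), h(a1, h(a3, h(a6, a2)))) linearizes to a5 · a4 · a1 · a3 · a6 · a2


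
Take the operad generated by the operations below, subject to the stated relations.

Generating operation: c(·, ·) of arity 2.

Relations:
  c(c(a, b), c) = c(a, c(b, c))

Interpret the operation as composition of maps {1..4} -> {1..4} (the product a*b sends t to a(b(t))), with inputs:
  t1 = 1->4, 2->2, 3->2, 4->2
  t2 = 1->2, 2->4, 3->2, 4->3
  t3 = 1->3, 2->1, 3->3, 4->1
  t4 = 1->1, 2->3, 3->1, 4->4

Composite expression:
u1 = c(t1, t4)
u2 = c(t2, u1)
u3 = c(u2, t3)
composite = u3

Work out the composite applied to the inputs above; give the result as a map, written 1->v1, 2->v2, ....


1->3, 2->3, 3->3, 4->3


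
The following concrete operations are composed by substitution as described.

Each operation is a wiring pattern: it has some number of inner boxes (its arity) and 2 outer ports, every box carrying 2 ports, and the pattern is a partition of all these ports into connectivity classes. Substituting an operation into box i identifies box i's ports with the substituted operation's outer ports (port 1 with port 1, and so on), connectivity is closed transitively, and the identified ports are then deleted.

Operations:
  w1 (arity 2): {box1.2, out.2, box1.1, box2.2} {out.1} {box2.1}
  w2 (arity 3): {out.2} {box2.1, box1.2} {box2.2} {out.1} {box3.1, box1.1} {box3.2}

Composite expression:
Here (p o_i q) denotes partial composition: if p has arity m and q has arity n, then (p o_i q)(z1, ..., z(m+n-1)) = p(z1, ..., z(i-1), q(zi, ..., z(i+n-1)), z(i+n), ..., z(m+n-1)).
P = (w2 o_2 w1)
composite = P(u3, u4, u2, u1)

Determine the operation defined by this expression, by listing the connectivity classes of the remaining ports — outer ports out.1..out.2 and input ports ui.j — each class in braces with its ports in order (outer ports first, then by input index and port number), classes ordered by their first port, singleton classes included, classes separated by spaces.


{out.1} {out.2} {u1.1, u3.1} {u1.2} {u2.1} {u2.2, u4.1, u4.2} {u3.2}
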